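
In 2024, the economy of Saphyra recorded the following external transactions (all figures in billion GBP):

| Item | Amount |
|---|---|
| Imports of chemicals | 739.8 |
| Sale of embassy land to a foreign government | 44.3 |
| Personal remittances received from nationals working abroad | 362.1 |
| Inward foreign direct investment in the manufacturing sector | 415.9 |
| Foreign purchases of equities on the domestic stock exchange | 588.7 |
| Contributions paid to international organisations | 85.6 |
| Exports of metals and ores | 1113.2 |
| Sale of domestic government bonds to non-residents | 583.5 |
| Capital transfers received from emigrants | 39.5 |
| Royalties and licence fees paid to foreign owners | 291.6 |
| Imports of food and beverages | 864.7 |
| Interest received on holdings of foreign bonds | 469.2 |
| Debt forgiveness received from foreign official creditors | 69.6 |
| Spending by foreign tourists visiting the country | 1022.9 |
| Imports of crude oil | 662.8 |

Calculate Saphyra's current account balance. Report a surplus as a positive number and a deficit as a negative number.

322.9

Goods: 1113.2 - 662.8 - 739.8 - 864.7 = -1154.1
Services: -291.6 + 1022.9 = 731.3
Primary income: 469.2
Secondary income: -85.6 + 362.1 = 276.5
Current account = (-1154.1) + 731.3 + 469.2 + 276.5 = 322.9
(Excluded from the current account — capital account: sale of embassy land to a foreign government 44.3, capital transfers received from emigrants 39.5, debt forgiveness received from foreign official creditors 69.6; financial account: inward foreign direct investment in the manufacturing sector 415.9, foreign purchases of equities on the domestic stock exchange 588.7, sale of domestic government bonds to non-residents 583.5.)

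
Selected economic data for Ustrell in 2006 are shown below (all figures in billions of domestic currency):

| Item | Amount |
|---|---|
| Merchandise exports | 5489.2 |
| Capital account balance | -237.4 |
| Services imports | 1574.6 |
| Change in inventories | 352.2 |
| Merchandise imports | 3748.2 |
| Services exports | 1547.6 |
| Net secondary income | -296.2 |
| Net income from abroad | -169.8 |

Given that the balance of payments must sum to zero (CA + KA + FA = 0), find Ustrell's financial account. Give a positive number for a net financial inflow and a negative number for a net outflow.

Goods balance = 5489.2 - 3748.2 = 1741.0
Services balance = 1547.6 - 1574.6 = -27.0
Trade balance (goods + services) = 1741.0 + (-27.0) = 1714.0
Net primary income = -169.8
Net secondary income = -296.2
Current account = 1714.0 + (-169.8) + (-296.2) = 1248.0
Financial account = -(1248.0 + (-237.4)) = -1010.6

-1010.6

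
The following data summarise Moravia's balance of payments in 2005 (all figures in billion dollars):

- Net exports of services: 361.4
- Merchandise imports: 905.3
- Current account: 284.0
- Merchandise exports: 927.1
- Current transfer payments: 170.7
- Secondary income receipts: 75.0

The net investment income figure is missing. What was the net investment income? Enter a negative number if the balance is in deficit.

-3.5

Current account = goods balance + services balance + net primary income + net secondary income
Sum of the known components = 287.5
Net investment income = CA - (known components) = 284.0 - 287.5 = -3.5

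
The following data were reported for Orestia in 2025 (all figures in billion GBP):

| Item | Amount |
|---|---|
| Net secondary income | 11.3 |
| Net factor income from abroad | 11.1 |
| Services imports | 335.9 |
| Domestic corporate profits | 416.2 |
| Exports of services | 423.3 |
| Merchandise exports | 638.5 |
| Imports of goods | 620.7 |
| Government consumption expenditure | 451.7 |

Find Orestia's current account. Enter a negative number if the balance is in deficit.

127.6

Goods balance = 638.5 - 620.7 = 17.8
Services balance = 423.3 - 335.9 = 87.4
Trade balance (goods + services) = 17.8 + 87.4 = 105.2
Net primary income = 11.1
Net secondary income = 11.3
Current account = 105.2 + 11.1 + 11.3 = 127.6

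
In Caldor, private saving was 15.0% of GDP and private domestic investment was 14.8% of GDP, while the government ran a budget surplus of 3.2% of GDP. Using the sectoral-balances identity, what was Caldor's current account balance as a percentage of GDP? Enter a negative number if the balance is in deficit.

3.4

By the sectoral-balances identity, CA = (S_private - I) + (T - G).
Private balance = 15.0 - 14.8 = 0.2
Government balance (T - G) = 3.2
CA = 0.2 + 3.2 = 3.4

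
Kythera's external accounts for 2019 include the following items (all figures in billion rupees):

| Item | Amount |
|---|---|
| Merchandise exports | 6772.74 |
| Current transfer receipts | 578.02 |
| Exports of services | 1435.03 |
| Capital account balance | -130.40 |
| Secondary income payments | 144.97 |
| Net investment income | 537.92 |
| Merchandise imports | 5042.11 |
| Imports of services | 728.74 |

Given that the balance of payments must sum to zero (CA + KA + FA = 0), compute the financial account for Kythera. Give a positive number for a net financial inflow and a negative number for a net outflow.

Goods balance = 6772.74 - 5042.11 = 1730.63
Services balance = 1435.03 - 728.74 = 706.29
Trade balance (goods + services) = 1730.63 + 706.29 = 2436.92
Net primary income = 537.92
Net secondary income = 578.02 - 144.97 = 433.05
Current account = 2436.92 + 537.92 + 433.05 = 3407.89
Financial account = -(3407.89 + (-130.40)) = -3277.49

-3277.49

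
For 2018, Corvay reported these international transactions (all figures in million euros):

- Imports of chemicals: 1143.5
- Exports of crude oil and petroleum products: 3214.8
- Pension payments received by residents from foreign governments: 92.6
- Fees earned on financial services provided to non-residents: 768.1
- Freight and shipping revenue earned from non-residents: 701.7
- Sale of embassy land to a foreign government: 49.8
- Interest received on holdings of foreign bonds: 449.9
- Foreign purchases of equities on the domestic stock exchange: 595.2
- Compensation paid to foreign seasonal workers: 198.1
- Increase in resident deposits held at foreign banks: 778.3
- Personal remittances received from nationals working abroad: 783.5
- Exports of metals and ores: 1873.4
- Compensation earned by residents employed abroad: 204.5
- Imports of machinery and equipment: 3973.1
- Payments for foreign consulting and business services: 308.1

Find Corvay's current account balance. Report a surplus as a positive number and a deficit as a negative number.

Goods: 1873.4 - 3973.1 - 1143.5 + 3214.8 = -28.4
Services: -308.1 + 701.7 + 768.1 = 1161.7
Primary income: 449.9 + 204.5 - 198.1 = 456.3
Secondary income: 783.5 + 92.6 = 876.1
Current account = (-28.4) + 1161.7 + 456.3 + 876.1 = 2465.7
(Excluded from the current account — capital account: sale of embassy land to a foreign government 49.8; financial account: foreign purchases of equities on the domestic stock exchange 595.2, increase in resident deposits held at foreign banks 778.3.)

2465.7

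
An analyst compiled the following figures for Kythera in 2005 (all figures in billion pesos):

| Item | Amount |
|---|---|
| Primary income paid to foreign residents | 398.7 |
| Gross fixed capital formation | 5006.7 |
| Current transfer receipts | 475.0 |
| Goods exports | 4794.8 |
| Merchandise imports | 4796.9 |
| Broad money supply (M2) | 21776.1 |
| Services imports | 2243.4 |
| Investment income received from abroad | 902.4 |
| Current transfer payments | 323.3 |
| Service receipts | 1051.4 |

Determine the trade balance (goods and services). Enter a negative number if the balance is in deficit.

Goods balance = 4794.8 - 4796.9 = -2.1
Services balance = 1051.4 - 2243.4 = -1192.0
Trade balance (goods + services) = -2.1 + (-1192.0) = -1194.1

-1194.1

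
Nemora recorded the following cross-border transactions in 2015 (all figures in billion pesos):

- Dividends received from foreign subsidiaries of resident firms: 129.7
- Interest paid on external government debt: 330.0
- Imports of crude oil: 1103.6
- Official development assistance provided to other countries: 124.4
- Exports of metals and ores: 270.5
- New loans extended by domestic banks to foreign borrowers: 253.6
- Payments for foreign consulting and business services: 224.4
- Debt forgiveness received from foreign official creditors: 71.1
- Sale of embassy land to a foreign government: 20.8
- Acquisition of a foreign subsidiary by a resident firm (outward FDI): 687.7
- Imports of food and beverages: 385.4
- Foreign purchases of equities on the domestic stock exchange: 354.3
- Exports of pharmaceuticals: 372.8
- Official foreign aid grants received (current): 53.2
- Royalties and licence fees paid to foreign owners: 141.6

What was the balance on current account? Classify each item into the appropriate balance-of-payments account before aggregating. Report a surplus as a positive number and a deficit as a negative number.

-1483.2

Goods: -1103.6 + 270.5 + 372.8 - 385.4 = -845.7
Services: -224.4 - 141.6 = -366.0
Primary income: -330.0 + 129.7 = -200.3
Secondary income: -124.4 + 53.2 = -71.2
Current account = (-845.7) + (-366.0) + (-200.3) + (-71.2) = -1483.2
(Excluded from the current account — financial account: new loans extended by domestic banks to foreign borrowers 253.6, acquisition of a foreign subsidiary by a resident firm (outward FDI) 687.7, foreign purchases of equities on the domestic stock exchange 354.3; capital account: debt forgiveness received from foreign official creditors 71.1, sale of embassy land to a foreign government 20.8.)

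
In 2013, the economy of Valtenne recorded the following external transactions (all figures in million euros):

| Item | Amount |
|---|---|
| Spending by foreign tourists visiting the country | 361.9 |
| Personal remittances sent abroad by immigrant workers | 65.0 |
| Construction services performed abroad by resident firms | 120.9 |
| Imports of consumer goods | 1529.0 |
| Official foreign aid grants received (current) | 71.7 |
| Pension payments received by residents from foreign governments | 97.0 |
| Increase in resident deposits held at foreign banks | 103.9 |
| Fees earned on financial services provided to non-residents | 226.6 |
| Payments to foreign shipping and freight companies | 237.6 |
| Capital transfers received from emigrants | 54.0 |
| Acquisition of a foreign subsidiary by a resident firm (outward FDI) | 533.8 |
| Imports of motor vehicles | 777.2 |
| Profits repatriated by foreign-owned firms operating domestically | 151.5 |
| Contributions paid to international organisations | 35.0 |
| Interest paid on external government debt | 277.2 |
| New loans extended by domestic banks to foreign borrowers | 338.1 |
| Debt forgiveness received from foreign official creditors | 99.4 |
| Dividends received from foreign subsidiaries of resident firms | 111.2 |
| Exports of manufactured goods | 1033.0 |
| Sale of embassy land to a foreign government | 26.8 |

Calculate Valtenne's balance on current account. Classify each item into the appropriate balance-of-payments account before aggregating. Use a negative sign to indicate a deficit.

Goods: -1529.0 + 1033.0 - 777.2 = -1273.2
Services: -237.6 + 226.6 + 120.9 + 361.9 = 471.8
Primary income: -151.5 + 111.2 - 277.2 = -317.5
Secondary income: -35.0 - 65.0 + 71.7 + 97.0 = 68.7
Current account = (-1273.2) + 471.8 + (-317.5) + 68.7 = -1050.2
(Excluded from the current account — financial account: increase in resident deposits held at foreign banks 103.9, acquisition of a foreign subsidiary by a resident firm (outward FDI) 533.8, new loans extended by domestic banks to foreign borrowers 338.1; capital account: capital transfers received from emigrants 54.0, debt forgiveness received from foreign official creditors 99.4, sale of embassy land to a foreign government 26.8.)

-1050.2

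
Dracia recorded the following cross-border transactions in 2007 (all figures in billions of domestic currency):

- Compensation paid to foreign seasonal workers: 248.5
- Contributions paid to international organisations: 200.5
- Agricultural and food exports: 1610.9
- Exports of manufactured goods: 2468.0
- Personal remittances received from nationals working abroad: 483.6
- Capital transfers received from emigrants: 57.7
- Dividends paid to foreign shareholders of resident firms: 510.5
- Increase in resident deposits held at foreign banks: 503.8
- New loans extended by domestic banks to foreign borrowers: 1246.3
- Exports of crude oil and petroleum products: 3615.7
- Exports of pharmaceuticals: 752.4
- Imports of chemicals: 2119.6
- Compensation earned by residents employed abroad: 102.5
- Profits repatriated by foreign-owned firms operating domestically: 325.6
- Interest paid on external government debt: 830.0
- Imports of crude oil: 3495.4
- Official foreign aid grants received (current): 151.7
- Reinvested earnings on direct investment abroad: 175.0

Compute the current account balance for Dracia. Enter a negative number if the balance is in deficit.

1629.7

Goods: 1610.9 + 3615.7 + 2468.0 + 752.4 - 3495.4 - 2119.6 = 2832.0
Primary income: 102.5 - 510.5 - 325.6 + 175.0 - 830.0 - 248.5 = -1637.1
Secondary income: -200.5 + 151.7 + 483.6 = 434.8
Current account = 2832.0 + (-1637.1) + 434.8 = 1629.7
(Excluded from the current account — capital account: capital transfers received from emigrants 57.7; financial account: increase in resident deposits held at foreign banks 503.8, new loans extended by domestic banks to foreign borrowers 1246.3.)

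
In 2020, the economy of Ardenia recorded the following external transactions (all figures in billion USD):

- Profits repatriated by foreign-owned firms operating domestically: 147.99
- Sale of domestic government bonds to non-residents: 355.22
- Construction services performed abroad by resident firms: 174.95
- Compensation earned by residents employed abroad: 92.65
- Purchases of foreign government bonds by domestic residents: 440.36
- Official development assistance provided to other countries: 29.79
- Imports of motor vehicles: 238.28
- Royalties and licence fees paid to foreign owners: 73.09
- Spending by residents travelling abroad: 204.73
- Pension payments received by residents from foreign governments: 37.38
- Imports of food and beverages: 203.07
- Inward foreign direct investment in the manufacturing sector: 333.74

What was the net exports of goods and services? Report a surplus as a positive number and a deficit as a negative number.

Goods: -203.07 - 238.28 = -441.35
Services: -73.09 - 204.73 + 174.95 = -102.87
Trade balance = -441.35 + (-102.87) = -544.22
(Excluded from the trade balance — primary income: profits repatriated by foreign-owned firms operating domestically 147.99, compensation earned by residents employed abroad 92.65; financial account: sale of domestic government bonds to non-residents 355.22, purchases of foreign government bonds by domestic residents 440.36, inward foreign direct investment in the manufacturing sector 333.74; secondary income: official development assistance provided to other countries 29.79, pension payments received by residents from foreign governments 37.38.)

-544.22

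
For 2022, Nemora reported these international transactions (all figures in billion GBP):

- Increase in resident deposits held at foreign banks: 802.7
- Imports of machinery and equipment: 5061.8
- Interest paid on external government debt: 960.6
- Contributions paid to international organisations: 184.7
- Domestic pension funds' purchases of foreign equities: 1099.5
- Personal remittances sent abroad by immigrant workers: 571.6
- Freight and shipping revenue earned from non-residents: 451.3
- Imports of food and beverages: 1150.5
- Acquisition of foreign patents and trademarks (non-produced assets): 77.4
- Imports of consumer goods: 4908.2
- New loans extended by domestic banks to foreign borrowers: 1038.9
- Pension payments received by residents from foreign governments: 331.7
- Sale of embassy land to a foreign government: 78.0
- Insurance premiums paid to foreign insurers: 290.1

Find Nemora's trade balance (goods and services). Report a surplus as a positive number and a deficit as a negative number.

Goods: -1150.5 - 4908.2 - 5061.8 = -11120.5
Services: 451.3 - 290.1 = 161.2
Trade balance = -11120.5 + 161.2 = -10959.3
(Excluded from the trade balance — financial account: increase in resident deposits held at foreign banks 802.7, domestic pension funds' purchases of foreign equities 1099.5, new loans extended by domestic banks to foreign borrowers 1038.9; primary income: interest paid on external government debt 960.6; secondary income: contributions paid to international organisations 184.7, personal remittances sent abroad by immigrant workers 571.6, pension payments received by residents from foreign governments 331.7; capital account: acquisition of foreign patents and trademarks (non-produced assets) 77.4, sale of embassy land to a foreign government 78.0.)

-10959.3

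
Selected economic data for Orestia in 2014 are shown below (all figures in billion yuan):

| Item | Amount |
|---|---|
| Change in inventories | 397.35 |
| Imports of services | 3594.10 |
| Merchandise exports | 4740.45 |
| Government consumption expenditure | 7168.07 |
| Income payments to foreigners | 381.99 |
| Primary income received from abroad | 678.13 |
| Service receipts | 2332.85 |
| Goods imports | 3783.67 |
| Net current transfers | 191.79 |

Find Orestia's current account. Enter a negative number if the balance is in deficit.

Goods balance = 4740.45 - 3783.67 = 956.78
Services balance = 2332.85 - 3594.10 = -1261.25
Trade balance (goods + services) = 956.78 + (-1261.25) = -304.47
Net primary income = 678.13 - 381.99 = 296.14
Net secondary income = 191.79
Current account = -304.47 + 296.14 + 191.79 = 183.46

183.46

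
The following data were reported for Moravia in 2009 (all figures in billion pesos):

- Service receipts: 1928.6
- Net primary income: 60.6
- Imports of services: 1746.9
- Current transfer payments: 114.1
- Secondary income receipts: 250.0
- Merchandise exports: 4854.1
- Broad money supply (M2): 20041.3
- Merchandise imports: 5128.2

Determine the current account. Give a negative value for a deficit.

Goods balance = 4854.1 - 5128.2 = -274.1
Services balance = 1928.6 - 1746.9 = 181.7
Trade balance (goods + services) = -274.1 + 181.7 = -92.4
Net primary income = 60.6
Net secondary income = 250.0 - 114.1 = 135.9
Current account = -92.4 + 60.6 + 135.9 = 104.1

104.1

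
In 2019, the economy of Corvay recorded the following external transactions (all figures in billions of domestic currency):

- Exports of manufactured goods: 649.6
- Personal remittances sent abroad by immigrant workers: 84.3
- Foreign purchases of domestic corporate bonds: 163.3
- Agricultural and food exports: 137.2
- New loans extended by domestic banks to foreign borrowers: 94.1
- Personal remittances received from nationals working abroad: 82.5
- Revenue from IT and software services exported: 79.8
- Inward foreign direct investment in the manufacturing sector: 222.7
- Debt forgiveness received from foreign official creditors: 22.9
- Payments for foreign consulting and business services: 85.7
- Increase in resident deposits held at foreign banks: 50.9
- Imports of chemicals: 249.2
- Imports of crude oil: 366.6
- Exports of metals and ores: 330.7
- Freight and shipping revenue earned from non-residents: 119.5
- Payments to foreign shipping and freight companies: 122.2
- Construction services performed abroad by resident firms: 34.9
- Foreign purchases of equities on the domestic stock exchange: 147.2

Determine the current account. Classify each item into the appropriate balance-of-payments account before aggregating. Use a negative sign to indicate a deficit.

Goods: 137.2 + 330.7 + 649.6 - 366.6 - 249.2 = 501.7
Services: -85.7 + 119.5 - 122.2 + 34.9 + 79.8 = 26.3
Secondary income: -84.3 + 82.5 = -1.8
Current account = 501.7 + 26.3 + (-1.8) = 526.2
(Excluded from the current account — financial account: foreign purchases of domestic corporate bonds 163.3, new loans extended by domestic banks to foreign borrowers 94.1, inward foreign direct investment in the manufacturing sector 222.7, increase in resident deposits held at foreign banks 50.9, foreign purchases of equities on the domestic stock exchange 147.2; capital account: debt forgiveness received from foreign official creditors 22.9.)

526.2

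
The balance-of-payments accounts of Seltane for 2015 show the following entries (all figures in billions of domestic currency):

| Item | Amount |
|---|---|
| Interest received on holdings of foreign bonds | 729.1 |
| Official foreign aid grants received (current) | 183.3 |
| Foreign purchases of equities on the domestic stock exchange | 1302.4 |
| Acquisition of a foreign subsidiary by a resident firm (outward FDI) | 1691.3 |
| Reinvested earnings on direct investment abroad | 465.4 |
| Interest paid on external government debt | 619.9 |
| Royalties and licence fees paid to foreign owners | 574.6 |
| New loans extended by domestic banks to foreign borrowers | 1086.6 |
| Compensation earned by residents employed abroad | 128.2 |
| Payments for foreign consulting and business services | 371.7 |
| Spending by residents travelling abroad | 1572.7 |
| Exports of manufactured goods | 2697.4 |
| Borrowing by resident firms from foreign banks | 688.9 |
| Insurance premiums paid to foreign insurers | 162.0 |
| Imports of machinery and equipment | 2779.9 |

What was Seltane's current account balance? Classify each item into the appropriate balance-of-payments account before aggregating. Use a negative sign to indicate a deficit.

Goods: 2697.4 - 2779.9 = -82.5
Services: -162.0 - 371.7 - 574.6 - 1572.7 = -2681.0
Primary income: 465.4 + 729.1 - 619.9 + 128.2 = 702.8
Secondary income: 183.3
Current account = (-82.5) + (-2681.0) + 702.8 + 183.3 = -1877.4
(Excluded from the current account — financial account: foreign purchases of equities on the domestic stock exchange 1302.4, acquisition of a foreign subsidiary by a resident firm (outward FDI) 1691.3, new loans extended by domestic banks to foreign borrowers 1086.6, borrowing by resident firms from foreign banks 688.9.)

-1877.4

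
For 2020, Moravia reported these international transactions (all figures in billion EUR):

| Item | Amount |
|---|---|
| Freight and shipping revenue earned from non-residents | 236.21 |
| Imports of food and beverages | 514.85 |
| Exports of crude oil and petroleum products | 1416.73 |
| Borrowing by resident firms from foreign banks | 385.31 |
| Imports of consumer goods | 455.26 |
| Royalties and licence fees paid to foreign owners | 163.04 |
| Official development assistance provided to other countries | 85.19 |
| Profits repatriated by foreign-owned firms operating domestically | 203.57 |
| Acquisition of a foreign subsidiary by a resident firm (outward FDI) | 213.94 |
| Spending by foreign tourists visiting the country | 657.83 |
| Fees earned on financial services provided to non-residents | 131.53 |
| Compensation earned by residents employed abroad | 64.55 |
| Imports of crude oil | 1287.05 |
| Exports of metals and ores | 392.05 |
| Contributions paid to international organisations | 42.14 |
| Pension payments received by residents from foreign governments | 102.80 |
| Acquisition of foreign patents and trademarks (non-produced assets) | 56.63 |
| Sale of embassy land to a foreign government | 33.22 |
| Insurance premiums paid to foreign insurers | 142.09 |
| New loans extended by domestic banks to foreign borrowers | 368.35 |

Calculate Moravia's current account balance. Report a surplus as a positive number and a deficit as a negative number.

108.51

Goods: -455.26 - 514.85 + 1416.73 + 392.05 - 1287.05 = -448.38
Services: -142.09 + 657.83 - 163.04 + 131.53 + 236.21 = 720.44
Primary income: 64.55 - 203.57 = -139.02
Secondary income: 102.80 - 85.19 - 42.14 = -24.53
Current account = (-448.38) + 720.44 + (-139.02) + (-24.53) = 108.51
(Excluded from the current account — financial account: borrowing by resident firms from foreign banks 385.31, acquisition of a foreign subsidiary by a resident firm (outward FDI) 213.94, new loans extended by domestic banks to foreign borrowers 368.35; capital account: acquisition of foreign patents and trademarks (non-produced assets) 56.63, sale of embassy land to a foreign government 33.22.)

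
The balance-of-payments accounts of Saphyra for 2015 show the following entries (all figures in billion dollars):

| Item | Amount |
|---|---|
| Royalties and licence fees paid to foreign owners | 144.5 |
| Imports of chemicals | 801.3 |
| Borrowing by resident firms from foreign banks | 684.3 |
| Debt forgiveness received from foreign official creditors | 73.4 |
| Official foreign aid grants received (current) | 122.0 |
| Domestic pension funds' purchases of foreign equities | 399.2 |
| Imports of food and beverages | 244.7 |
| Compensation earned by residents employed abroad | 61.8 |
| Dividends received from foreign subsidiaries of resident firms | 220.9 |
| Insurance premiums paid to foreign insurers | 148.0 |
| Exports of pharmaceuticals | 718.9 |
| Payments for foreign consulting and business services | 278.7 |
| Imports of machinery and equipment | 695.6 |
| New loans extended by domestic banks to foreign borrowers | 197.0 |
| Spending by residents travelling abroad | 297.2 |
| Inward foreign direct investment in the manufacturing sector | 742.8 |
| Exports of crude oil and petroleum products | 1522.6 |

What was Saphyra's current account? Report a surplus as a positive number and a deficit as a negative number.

36.2

Goods: -695.6 - 801.3 - 244.7 + 718.9 + 1522.6 = 499.9
Services: -278.7 - 144.5 - 297.2 - 148.0 = -868.4
Primary income: 220.9 + 61.8 = 282.7
Secondary income: 122.0
Current account = 499.9 + (-868.4) + 282.7 + 122.0 = 36.2
(Excluded from the current account — financial account: borrowing by resident firms from foreign banks 684.3, domestic pension funds' purchases of foreign equities 399.2, new loans extended by domestic banks to foreign borrowers 197.0, inward foreign direct investment in the manufacturing sector 742.8; capital account: debt forgiveness received from foreign official creditors 73.4.)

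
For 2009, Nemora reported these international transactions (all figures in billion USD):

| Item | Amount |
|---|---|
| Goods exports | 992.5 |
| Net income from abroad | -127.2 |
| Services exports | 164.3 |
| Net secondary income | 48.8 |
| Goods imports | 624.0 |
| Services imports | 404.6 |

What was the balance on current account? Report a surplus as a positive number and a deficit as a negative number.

Goods balance = 992.5 - 624.0 = 368.5
Services balance = 164.3 - 404.6 = -240.3
Trade balance (goods + services) = 368.5 + (-240.3) = 128.2
Net primary income = -127.2
Net secondary income = 48.8
Current account = 128.2 + (-127.2) + 48.8 = 49.8

49.8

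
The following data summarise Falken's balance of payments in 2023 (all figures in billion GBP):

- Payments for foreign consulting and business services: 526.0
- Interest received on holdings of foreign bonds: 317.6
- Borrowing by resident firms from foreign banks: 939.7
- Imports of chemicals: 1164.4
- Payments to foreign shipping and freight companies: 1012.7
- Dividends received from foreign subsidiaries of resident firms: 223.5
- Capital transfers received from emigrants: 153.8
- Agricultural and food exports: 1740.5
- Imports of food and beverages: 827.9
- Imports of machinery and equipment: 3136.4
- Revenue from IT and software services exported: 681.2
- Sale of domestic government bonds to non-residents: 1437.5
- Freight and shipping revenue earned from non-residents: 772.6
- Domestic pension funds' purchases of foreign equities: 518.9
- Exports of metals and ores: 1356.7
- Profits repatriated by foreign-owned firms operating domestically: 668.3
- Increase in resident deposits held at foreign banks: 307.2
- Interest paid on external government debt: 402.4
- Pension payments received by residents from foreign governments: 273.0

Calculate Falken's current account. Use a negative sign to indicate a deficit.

-2373.0

Goods: -827.9 + 1740.5 - 1164.4 + 1356.7 - 3136.4 = -2031.5
Services: -1012.7 + 681.2 + 772.6 - 526.0 = -84.9
Primary income: 317.6 + 223.5 - 668.3 - 402.4 = -529.6
Secondary income: 273.0
Current account = (-2031.5) + (-84.9) + (-529.6) + 273.0 = -2373.0
(Excluded from the current account — financial account: borrowing by resident firms from foreign banks 939.7, sale of domestic government bonds to non-residents 1437.5, domestic pension funds' purchases of foreign equities 518.9, increase in resident deposits held at foreign banks 307.2; capital account: capital transfers received from emigrants 153.8.)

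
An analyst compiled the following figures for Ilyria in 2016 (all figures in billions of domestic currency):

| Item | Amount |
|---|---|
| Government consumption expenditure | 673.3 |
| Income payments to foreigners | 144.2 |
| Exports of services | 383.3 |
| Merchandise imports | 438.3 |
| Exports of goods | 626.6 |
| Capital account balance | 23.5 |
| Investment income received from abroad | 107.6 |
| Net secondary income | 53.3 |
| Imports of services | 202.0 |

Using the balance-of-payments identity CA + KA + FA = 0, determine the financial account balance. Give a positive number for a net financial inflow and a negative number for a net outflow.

Goods balance = 626.6 - 438.3 = 188.3
Services balance = 383.3 - 202.0 = 181.3
Trade balance (goods + services) = 188.3 + 181.3 = 369.6
Net primary income = 107.6 - 144.2 = -36.6
Net secondary income = 53.3
Current account = 369.6 + (-36.6) + 53.3 = 386.3
Financial account = -(386.3 + 23.5) = -409.8

-409.8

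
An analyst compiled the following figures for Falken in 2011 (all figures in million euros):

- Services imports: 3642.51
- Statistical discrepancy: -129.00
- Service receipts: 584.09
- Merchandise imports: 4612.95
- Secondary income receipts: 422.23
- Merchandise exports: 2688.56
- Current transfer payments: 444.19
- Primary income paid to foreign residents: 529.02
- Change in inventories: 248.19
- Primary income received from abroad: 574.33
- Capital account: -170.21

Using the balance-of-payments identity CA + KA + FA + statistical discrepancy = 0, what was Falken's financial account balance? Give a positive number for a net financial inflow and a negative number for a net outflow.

Goods balance = 2688.56 - 4612.95 = -1924.39
Services balance = 584.09 - 3642.51 = -3058.42
Trade balance (goods + services) = -1924.39 + (-3058.42) = -4982.81
Net primary income = 574.33 - 529.02 = 45.31
Net secondary income = 422.23 - 444.19 = -21.96
Current account = -4982.81 + 45.31 + (-21.96) = -4959.46
Financial account = -(-4959.46 + (-170.21) + (-129.00)) = 5258.67

5258.67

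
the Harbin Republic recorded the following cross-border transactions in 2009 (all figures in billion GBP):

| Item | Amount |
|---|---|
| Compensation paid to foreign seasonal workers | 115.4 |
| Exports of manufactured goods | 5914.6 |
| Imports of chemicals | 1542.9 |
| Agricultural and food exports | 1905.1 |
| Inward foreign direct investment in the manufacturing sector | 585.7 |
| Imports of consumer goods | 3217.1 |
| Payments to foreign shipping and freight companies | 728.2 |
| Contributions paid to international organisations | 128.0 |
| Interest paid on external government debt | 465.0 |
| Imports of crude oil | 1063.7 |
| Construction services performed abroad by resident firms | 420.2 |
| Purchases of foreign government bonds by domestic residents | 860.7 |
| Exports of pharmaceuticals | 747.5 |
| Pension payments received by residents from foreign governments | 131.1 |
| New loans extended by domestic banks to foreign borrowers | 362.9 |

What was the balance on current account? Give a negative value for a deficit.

Goods: 747.5 + 5914.6 - 1542.9 - 3217.1 + 1905.1 - 1063.7 = 2743.5
Services: -728.2 + 420.2 = -308.0
Primary income: -115.4 - 465.0 = -580.4
Secondary income: -128.0 + 131.1 = 3.1
Current account = 2743.5 + (-308.0) + (-580.4) + 3.1 = 1858.2
(Excluded from the current account — financial account: inward foreign direct investment in the manufacturing sector 585.7, purchases of foreign government bonds by domestic residents 860.7, new loans extended by domestic banks to foreign borrowers 362.9.)

1858.2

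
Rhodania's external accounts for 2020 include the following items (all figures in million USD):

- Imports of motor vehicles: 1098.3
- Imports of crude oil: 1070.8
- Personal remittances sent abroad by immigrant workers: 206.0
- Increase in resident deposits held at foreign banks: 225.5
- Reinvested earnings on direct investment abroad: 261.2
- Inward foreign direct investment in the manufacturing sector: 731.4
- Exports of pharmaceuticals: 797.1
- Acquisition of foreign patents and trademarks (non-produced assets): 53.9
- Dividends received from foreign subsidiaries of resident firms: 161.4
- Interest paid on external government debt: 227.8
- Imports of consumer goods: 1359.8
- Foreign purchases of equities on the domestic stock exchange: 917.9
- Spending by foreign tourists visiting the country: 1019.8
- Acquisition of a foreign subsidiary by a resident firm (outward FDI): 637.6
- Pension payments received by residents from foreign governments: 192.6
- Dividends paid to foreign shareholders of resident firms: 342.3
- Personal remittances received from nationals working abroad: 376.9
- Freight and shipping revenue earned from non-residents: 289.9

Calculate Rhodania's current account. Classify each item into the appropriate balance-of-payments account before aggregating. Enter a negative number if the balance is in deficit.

Goods: -1070.8 - 1098.3 + 797.1 - 1359.8 = -2731.8
Services: 289.9 + 1019.8 = 1309.7
Primary income: -227.8 + 261.2 - 342.3 + 161.4 = -147.5
Secondary income: -206.0 + 376.9 + 192.6 = 363.5
Current account = (-2731.8) + 1309.7 + (-147.5) + 363.5 = -1206.1
(Excluded from the current account — financial account: increase in resident deposits held at foreign banks 225.5, inward foreign direct investment in the manufacturing sector 731.4, foreign purchases of equities on the domestic stock exchange 917.9, acquisition of a foreign subsidiary by a resident firm (outward FDI) 637.6; capital account: acquisition of foreign patents and trademarks (non-produced assets) 53.9.)

-1206.1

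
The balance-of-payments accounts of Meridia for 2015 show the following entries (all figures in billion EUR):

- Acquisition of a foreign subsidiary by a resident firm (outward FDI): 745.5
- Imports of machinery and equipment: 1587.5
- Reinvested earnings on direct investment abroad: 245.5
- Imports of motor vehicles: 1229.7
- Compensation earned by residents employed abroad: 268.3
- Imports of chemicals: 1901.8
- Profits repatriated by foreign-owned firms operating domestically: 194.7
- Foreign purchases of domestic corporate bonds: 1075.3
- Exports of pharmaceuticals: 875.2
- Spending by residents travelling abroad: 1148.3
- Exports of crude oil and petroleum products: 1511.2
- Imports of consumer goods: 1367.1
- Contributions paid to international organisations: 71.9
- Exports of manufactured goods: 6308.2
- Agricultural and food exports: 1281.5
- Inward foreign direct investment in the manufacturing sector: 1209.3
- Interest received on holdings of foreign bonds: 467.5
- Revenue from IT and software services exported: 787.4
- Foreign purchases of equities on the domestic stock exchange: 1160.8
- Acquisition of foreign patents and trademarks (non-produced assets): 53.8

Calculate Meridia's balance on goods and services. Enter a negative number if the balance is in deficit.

Goods: 875.2 - 1229.7 - 1367.1 + 6308.2 + 1511.2 - 1901.8 - 1587.5 + 1281.5 = 3890.0
Services: 787.4 - 1148.3 = -360.9
Trade balance = 3890.0 + (-360.9) = 3529.1
(Excluded from the trade balance — financial account: acquisition of a foreign subsidiary by a resident firm (outward FDI) 745.5, foreign purchases of domestic corporate bonds 1075.3, inward foreign direct investment in the manufacturing sector 1209.3, foreign purchases of equities on the domestic stock exchange 1160.8; primary income: reinvested earnings on direct investment abroad 245.5, compensation earned by residents employed abroad 268.3, profits repatriated by foreign-owned firms operating domestically 194.7, interest received on holdings of foreign bonds 467.5; secondary income: contributions paid to international organisations 71.9; capital account: acquisition of foreign patents and trademarks (non-produced assets) 53.8.)

3529.1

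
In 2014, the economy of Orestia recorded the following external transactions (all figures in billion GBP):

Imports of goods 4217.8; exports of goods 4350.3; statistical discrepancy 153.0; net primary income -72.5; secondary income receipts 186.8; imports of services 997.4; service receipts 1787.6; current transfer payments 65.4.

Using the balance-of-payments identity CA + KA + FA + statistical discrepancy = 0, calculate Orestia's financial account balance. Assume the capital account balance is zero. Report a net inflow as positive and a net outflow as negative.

-1124.6

Goods balance = 4350.3 - 4217.8 = 132.5
Services balance = 1787.6 - 997.4 = 790.2
Trade balance (goods + services) = 132.5 + 790.2 = 922.7
Net primary income = -72.5
Net secondary income = 186.8 - 65.4 = 121.4
Current account = 922.7 + (-72.5) + 121.4 = 971.6
Financial account = -(971.6 + 153.0) = -1124.6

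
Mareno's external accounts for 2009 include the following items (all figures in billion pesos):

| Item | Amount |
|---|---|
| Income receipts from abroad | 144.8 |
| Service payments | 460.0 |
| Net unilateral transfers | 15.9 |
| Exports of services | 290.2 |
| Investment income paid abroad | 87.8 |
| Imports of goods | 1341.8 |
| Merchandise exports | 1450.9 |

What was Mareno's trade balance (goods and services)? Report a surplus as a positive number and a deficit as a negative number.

Goods balance = 1450.9 - 1341.8 = 109.1
Services balance = 290.2 - 460.0 = -169.8
Trade balance (goods + services) = 109.1 + (-169.8) = -60.7

-60.7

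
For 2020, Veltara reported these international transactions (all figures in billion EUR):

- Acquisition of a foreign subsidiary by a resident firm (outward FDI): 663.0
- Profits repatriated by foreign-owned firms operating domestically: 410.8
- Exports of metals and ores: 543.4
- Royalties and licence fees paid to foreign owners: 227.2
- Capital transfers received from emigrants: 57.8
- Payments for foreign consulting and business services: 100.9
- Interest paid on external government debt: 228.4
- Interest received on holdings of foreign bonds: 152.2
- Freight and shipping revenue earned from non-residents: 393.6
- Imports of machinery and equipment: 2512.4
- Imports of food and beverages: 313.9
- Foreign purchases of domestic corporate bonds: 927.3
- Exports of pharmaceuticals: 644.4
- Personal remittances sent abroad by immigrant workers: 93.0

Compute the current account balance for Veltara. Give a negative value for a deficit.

-2153.0

Goods: -2512.4 - 313.9 + 543.4 + 644.4 = -1638.5
Services: 393.6 - 100.9 - 227.2 = 65.5
Primary income: -228.4 + 152.2 - 410.8 = -487.0
Secondary income: -93.0
Current account = (-1638.5) + 65.5 + (-487.0) + (-93.0) = -2153.0
(Excluded from the current account — financial account: acquisition of a foreign subsidiary by a resident firm (outward FDI) 663.0, foreign purchases of domestic corporate bonds 927.3; capital account: capital transfers received from emigrants 57.8.)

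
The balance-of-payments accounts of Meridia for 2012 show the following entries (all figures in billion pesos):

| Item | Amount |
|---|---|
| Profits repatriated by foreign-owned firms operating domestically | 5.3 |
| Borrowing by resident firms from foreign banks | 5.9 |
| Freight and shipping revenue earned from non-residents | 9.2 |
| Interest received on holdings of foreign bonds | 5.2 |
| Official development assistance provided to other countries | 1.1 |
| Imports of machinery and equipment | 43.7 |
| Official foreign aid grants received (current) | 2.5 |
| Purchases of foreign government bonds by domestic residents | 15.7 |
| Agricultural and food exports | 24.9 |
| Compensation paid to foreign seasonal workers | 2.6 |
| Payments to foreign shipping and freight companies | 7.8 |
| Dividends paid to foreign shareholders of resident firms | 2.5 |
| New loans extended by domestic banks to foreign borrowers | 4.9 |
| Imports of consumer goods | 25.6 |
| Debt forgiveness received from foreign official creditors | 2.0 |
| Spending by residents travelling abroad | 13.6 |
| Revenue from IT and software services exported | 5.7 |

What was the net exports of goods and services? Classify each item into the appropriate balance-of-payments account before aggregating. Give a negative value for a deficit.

-50.9

Goods: -43.7 + 24.9 - 25.6 = -44.4
Services: -7.8 - 13.6 + 9.2 + 5.7 = -6.5
Trade balance = -44.4 + (-6.5) = -50.9
(Excluded from the trade balance — primary income: profits repatriated by foreign-owned firms operating domestically 5.3, interest received on holdings of foreign bonds 5.2, compensation paid to foreign seasonal workers 2.6, dividends paid to foreign shareholders of resident firms 2.5; financial account: borrowing by resident firms from foreign banks 5.9, purchases of foreign government bonds by domestic residents 15.7, new loans extended by domestic banks to foreign borrowers 4.9; secondary income: official development assistance provided to other countries 1.1, official foreign aid grants received (current) 2.5; capital account: debt forgiveness received from foreign official creditors 2.0.)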